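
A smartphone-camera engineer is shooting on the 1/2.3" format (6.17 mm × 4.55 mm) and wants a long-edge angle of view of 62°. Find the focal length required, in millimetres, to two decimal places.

From α = 2·arctan(w/2f) we get f = w / (2·tan(α/2)).
With w = 6.17 mm and α/2 = 31°, tan(α/2) ≈ 0.60086, so f ≈ 6.17 / 1.20172 ≈ 5.1343 mm.

5.13 mm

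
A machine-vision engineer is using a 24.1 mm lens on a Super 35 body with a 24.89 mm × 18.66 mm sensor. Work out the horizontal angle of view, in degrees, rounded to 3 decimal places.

54.623°

Angle of view α = 2·arctan(w/2f) with w = 24.89 mm and f = 24.1 mm.
w/2f = 0.51639; arctan(0.51639) ≈ 27.3114°, so α ≈ 54.6228°.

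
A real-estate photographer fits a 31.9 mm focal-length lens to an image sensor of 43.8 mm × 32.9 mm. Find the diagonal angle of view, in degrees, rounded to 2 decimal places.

81.30°

Sensor diagonal = √(43.8² + 32.9²) = √3000.8500 ≈ 54.7800 mm.
Angle of view α = 2·arctan(d/2f) with d = 54.7800 mm and f = 31.9 mm.
d/2f = 0.85862; arctan(0.85862) ≈ 40.6501°, so α ≈ 81.3002°.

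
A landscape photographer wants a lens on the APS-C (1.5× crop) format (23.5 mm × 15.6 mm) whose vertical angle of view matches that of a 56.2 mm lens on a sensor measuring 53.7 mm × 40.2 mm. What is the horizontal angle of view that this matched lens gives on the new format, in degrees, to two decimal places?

56.63°

Equal vertical AOV ⇒ f₂ = f₁ · 15.6/40.2 = 56.2 × 0.38806 ≈ 21.8090 mm.
Horizontal AOV on the new format = 2·arctan(23.5 / (2 × 21.8090)) = 2·arctan(0.53877) ≈ 56.6289°.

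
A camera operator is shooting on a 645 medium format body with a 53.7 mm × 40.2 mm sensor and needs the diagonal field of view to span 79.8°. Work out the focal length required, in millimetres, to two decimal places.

40.11 mm

Sensor diagonal = √(53.7² + 40.2²) = √4499.7300 ≈ 67.0800 mm.
From α = 2·arctan(d/2f) we get f = d / (2·tan(α/2)).
With d = 67.0800 mm and α/2 = 39.9°, tan(α/2) ≈ 0.83613, so f ≈ 67.0800 / 1.67226 ≈ 40.1134 mm.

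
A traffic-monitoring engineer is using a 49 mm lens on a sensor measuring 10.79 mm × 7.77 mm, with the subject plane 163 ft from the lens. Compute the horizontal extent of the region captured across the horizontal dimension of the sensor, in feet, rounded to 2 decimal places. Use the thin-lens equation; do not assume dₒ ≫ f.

dₒ: 163 ft × 304.8 mm/ft = 49682.40 mm.
Similar triangles through the lens centre give W/dₒ = w/dᵢ; with 1/f = 1/dₒ + 1/dᵢ this gives W = w·(dₒ − f)/f.
W = 10.79 mm × (49682.4 − 49) / 49 = 10.79 × 1012.9265 ≈ 10929.477 mm = 10929.477/304.8 ft = 35.8579 ft.

35.86 ft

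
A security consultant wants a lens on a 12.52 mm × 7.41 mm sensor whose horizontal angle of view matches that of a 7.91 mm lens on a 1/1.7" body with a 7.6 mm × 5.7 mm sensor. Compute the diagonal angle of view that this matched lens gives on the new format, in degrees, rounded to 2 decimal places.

Equal horizontal AOV ⇒ f₂ = f₁ · 12.52/7.6 = 7.91 × 1.64737 ≈ 13.0307 mm.
Sensor diagonal = √(12.52² + 7.41²) = √211.6585 ≈ 14.5485 mm.
Diagonal AOV on the new format = 2·arctan(14.5485 / (2 × 13.0307)) = 2·arctan(0.55824) ≈ 58.3440°.

58.34°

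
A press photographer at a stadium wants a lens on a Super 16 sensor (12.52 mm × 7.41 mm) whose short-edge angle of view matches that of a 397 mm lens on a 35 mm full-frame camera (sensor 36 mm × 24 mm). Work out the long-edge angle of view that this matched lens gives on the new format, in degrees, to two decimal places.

Equal short-edge AOV ⇒ f₂ = f₁ · 7.41/24 = 397 × 0.30875 ≈ 122.5738 mm.
Long-edge AOV on the new format = 2·arctan(12.52 / (2 × 122.5738)) = 2·arctan(0.05107) ≈ 5.8473°.

5.85°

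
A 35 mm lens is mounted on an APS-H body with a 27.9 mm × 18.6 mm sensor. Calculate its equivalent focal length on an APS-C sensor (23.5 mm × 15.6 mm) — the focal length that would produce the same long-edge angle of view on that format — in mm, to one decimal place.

Equal angle of view means equal width/f ratio, so f₂ = f₁ · (width₂/width₁) = 35 × 23.5/27.9.
f₂ = 35 × 0.84229 ≈ 29.480 mm.

29.5 mm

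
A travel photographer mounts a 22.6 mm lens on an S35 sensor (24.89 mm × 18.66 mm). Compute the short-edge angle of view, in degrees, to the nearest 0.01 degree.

Angle of view α = 2·arctan(h/2f) with h = 18.66 mm and f = 22.6 mm.
h/2f = 0.41283; arctan(0.41283) ≈ 22.4324°, so α ≈ 44.8648°.

44.86°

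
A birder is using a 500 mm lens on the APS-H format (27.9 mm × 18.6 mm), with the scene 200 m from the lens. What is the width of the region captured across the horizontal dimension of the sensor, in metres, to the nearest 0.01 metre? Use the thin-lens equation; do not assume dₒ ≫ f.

dₒ: 200 m = 200000 mm.
Similar triangles through the lens centre give W/dₒ = w/dᵢ; with 1/f = 1/dₒ + 1/dᵢ this gives W = w·(dₒ − f)/f.
W = 27.9 mm × (200000 − 500) / 500 = 27.9 × 399.0000 ≈ 11132.100 mm = 11.1321 m.

11.13 m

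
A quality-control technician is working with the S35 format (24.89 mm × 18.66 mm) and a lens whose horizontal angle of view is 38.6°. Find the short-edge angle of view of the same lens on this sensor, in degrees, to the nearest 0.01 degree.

29.42°

From the horizontal AOV: f = 24.89 / (2·tan(19.3°)) = 24.89 / 0.70039 ≈ 35.5373 mm.
Short-edge AOV = 2·arctan(18.66 / (2 × 35.5373)) = 2·arctan(0.26254) ≈ 29.4210°.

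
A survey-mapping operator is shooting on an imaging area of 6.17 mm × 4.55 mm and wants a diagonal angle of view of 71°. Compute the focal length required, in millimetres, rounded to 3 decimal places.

Sensor diagonal = √(6.17² + 4.55²) = √58.7714 ≈ 7.6663 mm.
From α = 2·arctan(d/2f) we get f = d / (2·tan(α/2)).
With d = 7.6663 mm and α/2 = 35.5°, tan(α/2) ≈ 0.71329, so f ≈ 7.6663 / 1.42659 ≈ 5.3738 mm.

5.374 mm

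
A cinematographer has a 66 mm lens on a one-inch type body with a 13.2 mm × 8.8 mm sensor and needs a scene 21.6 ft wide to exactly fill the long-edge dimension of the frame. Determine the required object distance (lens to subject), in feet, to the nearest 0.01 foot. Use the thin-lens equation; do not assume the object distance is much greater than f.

W: 21.6 ft × 304.8 mm/ft = 6583.68 mm.
Magnification m = w/W = dᵢ/dₒ; combined with 1/f = 1/dₒ + 1/dᵢ this gives dₒ = f·(1 + W/w).
dₒ = 66 mm × (1 + 6583.68/13.2) = 66 × 499.7636 ≈ 32984.399 mm = 32984.399/304.8 ft = 108.217 ft.

108.22 ft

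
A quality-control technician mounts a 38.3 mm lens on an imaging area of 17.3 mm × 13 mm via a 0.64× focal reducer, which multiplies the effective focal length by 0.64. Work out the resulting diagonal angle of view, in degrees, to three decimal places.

47.635°

Effective focal length f = 38.3 × 0.64 = 24.512 mm.
Sensor diagonal = √(17.3² + 13²) = √468.2900 ≈ 21.6400 mm.
α = 2·arctan(21.640 / (2 × 24.512)) = 2·arctan(0.44142) ≈ 47.6349°.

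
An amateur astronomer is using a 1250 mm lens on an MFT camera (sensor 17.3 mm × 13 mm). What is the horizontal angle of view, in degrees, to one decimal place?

Angle of view α = 2·arctan(w/2f) with w = 17.3 mm and f = 1250 mm.
w/2f = 0.00692; arctan(0.00692) ≈ 0.3965°, so α ≈ 0.7930°.

0.8°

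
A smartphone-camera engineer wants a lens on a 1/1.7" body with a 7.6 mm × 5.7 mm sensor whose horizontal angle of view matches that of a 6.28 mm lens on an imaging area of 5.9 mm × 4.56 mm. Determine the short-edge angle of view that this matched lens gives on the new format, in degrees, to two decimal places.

Equal horizontal AOV ⇒ f₂ = f₁ · 7.6/5.9 = 6.28 × 1.28814 ≈ 8.0895 mm.
Short-edge AOV on the new format = 2·arctan(5.7 / (2 × 8.0895)) = 2·arctan(0.35231) ≈ 38.8156°.

38.82°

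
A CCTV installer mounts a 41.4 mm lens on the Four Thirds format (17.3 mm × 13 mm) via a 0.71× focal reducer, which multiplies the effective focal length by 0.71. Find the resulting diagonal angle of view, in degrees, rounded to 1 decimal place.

40.4°

Effective focal length f = 41.4 × 0.71 = 29.394 mm.
Sensor diagonal = √(17.3² + 13²) = √468.2900 ≈ 21.6400 mm.
α = 2·arctan(21.640 / (2 × 29.394)) = 2·arctan(0.36810) ≈ 40.4176°.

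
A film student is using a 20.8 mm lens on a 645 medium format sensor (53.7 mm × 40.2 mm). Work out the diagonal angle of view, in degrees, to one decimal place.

116.4°

Sensor diagonal = √(53.7² + 40.2²) = √4499.7300 ≈ 67.0800 mm.
Angle of view α = 2·arctan(d/2f) with d = 67.0800 mm and f = 20.8 mm.
d/2f = 1.61250; arctan(1.61250) ≈ 58.1947°, so α ≈ 116.3894°.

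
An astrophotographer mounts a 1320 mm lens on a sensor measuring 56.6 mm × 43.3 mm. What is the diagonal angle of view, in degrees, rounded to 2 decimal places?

Sensor diagonal = √(56.6² + 43.3²) = √5078.4500 ≈ 71.2632 mm.
Angle of view α = 2·arctan(d/2f) with d = 71.2632 mm and f = 1320 mm.
d/2f = 0.02699; arctan(0.02699) ≈ 1.5462°, so α ≈ 3.0925°.

3.09°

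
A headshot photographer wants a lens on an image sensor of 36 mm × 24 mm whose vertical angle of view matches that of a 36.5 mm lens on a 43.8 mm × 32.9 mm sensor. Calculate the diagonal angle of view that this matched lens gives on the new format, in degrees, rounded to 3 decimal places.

78.187°

Equal vertical AOV ⇒ f₂ = f₁ · 24/32.9 = 36.5 × 0.72948 ≈ 26.6261 mm.
Sensor diagonal = √(36² + 24²) = √1872.0000 ≈ 43.2666 mm.
Diagonal AOV on the new format = 2·arctan(43.2666 / (2 × 26.6261)) = 2·arctan(0.81248) ≈ 78.1866°.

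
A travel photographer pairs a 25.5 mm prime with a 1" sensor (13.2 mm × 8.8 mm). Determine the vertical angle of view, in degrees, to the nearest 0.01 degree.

19.58°

Angle of view α = 2·arctan(h/2f) with h = 8.8 mm and f = 25.5 mm.
h/2f = 0.17255; arctan(0.17255) ≈ 9.7899°, so α ≈ 19.5799°.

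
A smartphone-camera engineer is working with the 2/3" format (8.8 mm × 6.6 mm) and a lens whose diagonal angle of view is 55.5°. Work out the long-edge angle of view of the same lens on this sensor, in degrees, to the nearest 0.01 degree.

Sensor diagonal = √(8.8² + 6.6²) = √121.0000 ≈ 11.0000 mm.
From the diagonal AOV: f = 11.0000 / (2·tan(27.75°)) = 11.0000 / 1.05225 ≈ 10.4538 mm.
Long-edge AOV = 2·arctan(8.8 / (2 × 10.4538)) = 2·arctan(0.42090) ≈ 45.6525°.

45.65°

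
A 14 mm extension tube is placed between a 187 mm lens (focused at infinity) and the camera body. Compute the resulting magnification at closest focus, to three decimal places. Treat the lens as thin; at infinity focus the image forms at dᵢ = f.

0.075×

The tube moves the image plane from f to f + e, so dᵢ = 187 + 14 = 201 mm. Focus is achieved when 1/f = 1/dₒ + 1/dᵢ, giving dₒ = 1/(1/f − 1/(f+e)).
Magnification m = dᵢ/dₒ = (f+e)·(1/f − 1/(f+e)) = e/f = 14/187 ≈ 0.0749.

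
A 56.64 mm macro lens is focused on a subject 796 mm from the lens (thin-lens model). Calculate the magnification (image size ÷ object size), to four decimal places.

0.0766×

Thin lens: 1/f = 1/dₒ + 1/dᵢ → 1/dᵢ = 1/56.64 − 1/796 = 0.0163991 mm⁻¹, so dᵢ ≈ 60.9790 mm.
Magnification m = dᵢ/dₒ = 60.9790/796 ≈ 0.07661.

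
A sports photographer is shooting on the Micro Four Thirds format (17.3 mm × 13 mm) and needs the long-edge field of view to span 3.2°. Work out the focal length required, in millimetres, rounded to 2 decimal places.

From α = 2·arctan(w/2f) we get f = w / (2·tan(α/2)).
With w = 17.3 mm and α/2 = 1.6°, tan(α/2) ≈ 0.02793, so f ≈ 17.3 / 0.05587 ≈ 309.6748 mm.

309.67 mm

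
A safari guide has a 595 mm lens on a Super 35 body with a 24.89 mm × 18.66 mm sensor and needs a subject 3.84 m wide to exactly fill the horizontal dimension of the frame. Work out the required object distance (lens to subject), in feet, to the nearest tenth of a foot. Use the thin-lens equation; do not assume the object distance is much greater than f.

W: 3.84 m = 3840 mm.
Magnification m = w/W = dᵢ/dₒ; combined with 1/f = 1/dₒ + 1/dᵢ this gives dₒ = f·(1 + W/w).
dₒ = 595 mm × (1 + 3840/24.89) = 595 × 155.2788 ≈ 92390.902 mm = 92390.902/304.8 ft = 303.12 ft.

303.1 ft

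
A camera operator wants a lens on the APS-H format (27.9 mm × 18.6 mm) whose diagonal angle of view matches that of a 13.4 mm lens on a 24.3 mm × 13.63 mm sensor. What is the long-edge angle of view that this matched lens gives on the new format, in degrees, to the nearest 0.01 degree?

Sensor diagonal = √(24.3² + 13.63²) = √776.2669 ≈ 27.8616 mm.
Sensor diagonal = √(27.9² + 18.6²) = √1124.3700 ≈ 33.5316 mm.
Equal diagonal AOV ⇒ f₂ = f₁ · 33.5316/27.8616 = 13.4 × 1.20351 ≈ 16.1270 mm.
Long-edge AOV on the new format = 2·arctan(27.9 / (2 × 16.1270)) = 2·arctan(0.86501) ≈ 81.7202°.

81.72°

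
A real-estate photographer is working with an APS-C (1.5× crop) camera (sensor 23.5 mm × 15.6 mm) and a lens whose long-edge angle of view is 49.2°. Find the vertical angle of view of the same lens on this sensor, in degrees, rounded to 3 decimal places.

From the long-edge AOV: f = 23.5 / (2·tan(24.6°)) = 23.5 / 0.91567 ≈ 25.6642 mm.
Vertical AOV = 2·arctan(15.6 / (2 × 25.6642)) = 2·arctan(0.30393) ≈ 33.8107°.

33.811°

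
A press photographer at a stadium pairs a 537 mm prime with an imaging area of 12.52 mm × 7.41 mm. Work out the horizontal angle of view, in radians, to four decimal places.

Angle of view α = 2·arctan(w/2f) with w = 12.52 mm and f = 537 mm.
w/2f = 0.01166; arctan(0.01166) ≈ 0.0117 rad, so α ≈ 0.0233 rad.

0.0233 rad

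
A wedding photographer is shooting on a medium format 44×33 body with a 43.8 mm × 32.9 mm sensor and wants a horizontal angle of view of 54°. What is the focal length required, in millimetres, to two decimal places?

42.98 mm

From α = 2·arctan(w/2f) we get f = w / (2·tan(α/2)).
With w = 43.8 mm and α/2 = 27°, tan(α/2) ≈ 0.50953, so f ≈ 43.8 / 1.01905 ≈ 42.9812 mm.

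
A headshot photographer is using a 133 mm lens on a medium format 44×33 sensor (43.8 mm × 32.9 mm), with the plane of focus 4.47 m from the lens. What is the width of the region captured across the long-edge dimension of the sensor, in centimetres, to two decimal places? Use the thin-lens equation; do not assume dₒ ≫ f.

dₒ: 4.47 m = 4470 mm.
Similar triangles through the lens centre give W/dₒ = w/dᵢ; with 1/f = 1/dₒ + 1/dᵢ this gives W = w·(dₒ − f)/f.
W = 43.8 mm × (4470 − 133) / 133 = 43.8 × 32.6090 ≈ 1428.275 mm = 142.828 cm.

142.83 cm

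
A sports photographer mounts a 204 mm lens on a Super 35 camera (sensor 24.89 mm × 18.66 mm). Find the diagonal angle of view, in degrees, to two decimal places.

Sensor diagonal = √(24.89² + 18.66²) = √967.7077 ≈ 31.1080 mm.
Angle of view α = 2·arctan(d/2f) with d = 31.1080 mm and f = 204 mm.
d/2f = 0.07625; arctan(0.07625) ≈ 4.3601°, so α ≈ 8.7202°.

8.72°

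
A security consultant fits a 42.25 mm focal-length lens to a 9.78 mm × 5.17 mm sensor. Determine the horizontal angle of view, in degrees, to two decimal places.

13.20°

Angle of view α = 2·arctan(w/2f) with w = 9.78 mm and f = 42.25 mm.
w/2f = 0.11574; arctan(0.11574) ≈ 6.6020°, so α ≈ 13.2040°.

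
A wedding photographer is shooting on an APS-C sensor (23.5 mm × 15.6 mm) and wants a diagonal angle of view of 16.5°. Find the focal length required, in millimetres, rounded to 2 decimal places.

Sensor diagonal = √(23.5² + 15.6²) = √795.6100 ≈ 28.2066 mm.
From α = 2·arctan(d/2f) we get f = d / (2·tan(α/2)).
With d = 28.2066 mm and α/2 = 8.25°, tan(α/2) ≈ 0.14499, so f ≈ 28.2066 / 0.28999 ≈ 97.2686 mm.

97.27 mm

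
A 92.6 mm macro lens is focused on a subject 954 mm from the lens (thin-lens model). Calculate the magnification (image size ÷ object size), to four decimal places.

0.1075×

Thin lens: 1/f = 1/dₒ + 1/dᵢ → 1/dᵢ = 1/92.6 − 1/954 = 0.0097509 mm⁻¹, so dᵢ ≈ 102.5544 mm.
Magnification m = dᵢ/dₒ = 102.5544/954 ≈ 0.10750.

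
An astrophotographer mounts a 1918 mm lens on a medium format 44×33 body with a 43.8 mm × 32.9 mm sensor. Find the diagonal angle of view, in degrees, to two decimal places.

1.64°

Sensor diagonal = √(43.8² + 32.9²) = √3000.8500 ≈ 54.7800 mm.
Angle of view α = 2·arctan(d/2f) with d = 54.7800 mm and f = 1918 mm.
d/2f = 0.01428; arctan(0.01428) ≈ 0.8182°, so α ≈ 1.6363°.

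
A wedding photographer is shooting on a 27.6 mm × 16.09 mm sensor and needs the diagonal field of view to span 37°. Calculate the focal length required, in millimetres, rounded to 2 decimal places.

Sensor diagonal = √(27.6² + 16.09²) = √1020.6481 ≈ 31.9476 mm.
From α = 2·arctan(d/2f) we get f = d / (2·tan(α/2)).
With d = 31.9476 mm and α/2 = 18.5°, tan(α/2) ≈ 0.33460, so f ≈ 31.9476 / 0.66919 ≈ 47.7406 mm.

47.74 mm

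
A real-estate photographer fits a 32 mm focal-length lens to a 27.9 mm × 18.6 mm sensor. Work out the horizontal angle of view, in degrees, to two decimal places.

Angle of view α = 2·arctan(w/2f) with w = 27.9 mm and f = 32 mm.
w/2f = 0.43594; arctan(0.43594) ≈ 23.5542°, so α ≈ 47.1084°.

47.11°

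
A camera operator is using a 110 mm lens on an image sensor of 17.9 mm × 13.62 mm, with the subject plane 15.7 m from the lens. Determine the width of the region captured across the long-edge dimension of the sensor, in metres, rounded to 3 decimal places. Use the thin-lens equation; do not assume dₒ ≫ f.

dₒ: 15.7 m = 15700 mm.
Similar triangles through the lens centre give W/dₒ = w/dᵢ; with 1/f = 1/dₒ + 1/dᵢ this gives W = w·(dₒ − f)/f.
W = 17.9 mm × (15700 − 110) / 110 = 17.9 × 141.7273 ≈ 2536.918 mm = 2.53692 m.

2.537 m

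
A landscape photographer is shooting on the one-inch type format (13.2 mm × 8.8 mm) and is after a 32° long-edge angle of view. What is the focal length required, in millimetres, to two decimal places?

23.02 mm

From α = 2·arctan(w/2f) we get f = w / (2·tan(α/2)).
With w = 13.2 mm and α/2 = 16°, tan(α/2) ≈ 0.28675, so f ≈ 13.2 / 0.57349 ≈ 23.0169 mm.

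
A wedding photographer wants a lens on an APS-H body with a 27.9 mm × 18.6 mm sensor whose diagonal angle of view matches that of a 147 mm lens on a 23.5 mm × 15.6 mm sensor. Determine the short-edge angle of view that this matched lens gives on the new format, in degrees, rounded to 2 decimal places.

Sensor diagonal = √(23.5² + 15.6²) = √795.6100 ≈ 28.2066 mm.
Sensor diagonal = √(27.9² + 18.6²) = √1124.3700 ≈ 33.5316 mm.
Equal diagonal AOV ⇒ f₂ = f₁ · 33.5316/28.2066 = 147 × 1.18879 ≈ 174.7519 mm.
Short-edge AOV on the new format = 2·arctan(18.6 / (2 × 174.7519)) = 2·arctan(0.05322) ≈ 6.0926°.

6.09°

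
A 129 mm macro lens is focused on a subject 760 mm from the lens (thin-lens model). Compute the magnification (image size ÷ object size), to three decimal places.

0.204×

Thin lens: 1/f = 1/dₒ + 1/dᵢ → 1/dᵢ = 1/129 − 1/760 = 0.0064361 mm⁻¹, so dᵢ ≈ 155.3724 mm.
Magnification m = dᵢ/dₒ = 155.3724/760 ≈ 0.20444.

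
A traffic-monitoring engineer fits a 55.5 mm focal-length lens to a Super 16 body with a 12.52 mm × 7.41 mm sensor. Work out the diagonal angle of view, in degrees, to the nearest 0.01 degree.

Sensor diagonal = √(12.52² + 7.41²) = √211.6585 ≈ 14.5485 mm.
Angle of view α = 2·arctan(d/2f) with d = 14.5485 mm and f = 55.5 mm.
d/2f = 0.13107; arctan(0.13107) ≈ 7.4670°, so α ≈ 14.9341°.

14.93°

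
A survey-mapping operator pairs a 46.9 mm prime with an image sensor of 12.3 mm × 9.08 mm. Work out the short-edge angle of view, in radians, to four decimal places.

0.1930 rad

Angle of view α = 2·arctan(h/2f) with h = 9.08 mm and f = 46.9 mm.
h/2f = 0.09680; arctan(0.09680) ≈ 0.0965 rad, so α ≈ 0.1930 rad.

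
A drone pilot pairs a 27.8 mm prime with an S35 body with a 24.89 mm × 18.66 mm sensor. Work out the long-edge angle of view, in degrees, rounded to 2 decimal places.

48.23°

Angle of view α = 2·arctan(w/2f) with w = 24.89 mm and f = 27.8 mm.
w/2f = 0.44766; arctan(0.44766) ≈ 24.1162°, so α ≈ 48.2325°.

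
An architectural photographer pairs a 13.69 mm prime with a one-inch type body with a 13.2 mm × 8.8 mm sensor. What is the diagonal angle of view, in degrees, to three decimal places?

Sensor diagonal = √(13.2² + 8.8²) = √251.6800 ≈ 15.8644 mm.
Angle of view α = 2·arctan(d/2f) with d = 15.8644 mm and f = 13.69 mm.
d/2f = 0.57942; arctan(0.57942) ≈ 30.0887°, so α ≈ 60.1774°.

60.177°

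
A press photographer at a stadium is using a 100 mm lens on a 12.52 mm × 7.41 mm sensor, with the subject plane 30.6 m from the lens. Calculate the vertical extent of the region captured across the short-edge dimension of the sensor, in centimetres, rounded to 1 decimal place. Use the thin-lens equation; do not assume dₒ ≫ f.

dₒ: 30.6 m = 30600 mm.
Similar triangles through the lens centre give W/dₒ = h/dᵢ; with 1/f = 1/dₒ + 1/dᵢ this gives W = h·(dₒ − f)/f.
W = 7.41 mm × (30600 − 100) / 100 = 7.41 × 305.0000 ≈ 2260.050 mm = 226.005 cm.

226.0 cm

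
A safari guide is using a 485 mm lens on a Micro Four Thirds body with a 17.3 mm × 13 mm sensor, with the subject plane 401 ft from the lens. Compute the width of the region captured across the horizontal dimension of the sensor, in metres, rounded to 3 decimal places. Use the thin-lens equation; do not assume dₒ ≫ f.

dₒ: 401 ft × 304.8 mm/ft = 122224.80 mm.
Similar triangles through the lens centre give W/dₒ = w/dᵢ; with 1/f = 1/dₒ + 1/dᵢ this gives W = w·(dₒ − f)/f.
W = 17.3 mm × (122225 − 485) / 485 = 17.3 × 251.0099 ≈ 4342.471 mm = 4.34247 m.

4.342 m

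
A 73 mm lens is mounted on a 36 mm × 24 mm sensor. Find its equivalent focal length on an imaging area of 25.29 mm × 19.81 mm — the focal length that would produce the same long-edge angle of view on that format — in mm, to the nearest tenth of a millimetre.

51.3 mm

Equal angle of view means equal width/f ratio, so f₂ = f₁ · (width₂/width₁) = 73 × 25.29/36.
f₂ = 73 × 0.70250 ≈ 51.282 mm.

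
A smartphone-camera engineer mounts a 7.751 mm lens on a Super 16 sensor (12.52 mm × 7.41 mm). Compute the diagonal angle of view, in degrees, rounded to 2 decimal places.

86.37°

Sensor diagonal = √(12.52² + 7.41²) = √211.6585 ≈ 14.5485 mm.
Angle of view α = 2·arctan(d/2f) with d = 14.5485 mm and f = 7.751 mm.
d/2f = 0.93849; arctan(0.93849) ≈ 43.1826°, so α ≈ 86.3652°.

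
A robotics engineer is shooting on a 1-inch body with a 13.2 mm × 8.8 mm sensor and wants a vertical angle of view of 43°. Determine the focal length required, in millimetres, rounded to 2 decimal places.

From α = 2·arctan(h/2f) we get f = h / (2·tan(α/2)).
With h = 8.8 mm and α/2 = 21.5°, tan(α/2) ≈ 0.39391, so f ≈ 8.8 / 0.78782 ≈ 11.1701 mm.

11.17 mm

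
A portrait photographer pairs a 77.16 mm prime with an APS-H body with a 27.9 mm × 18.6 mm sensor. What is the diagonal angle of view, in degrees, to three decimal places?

24.518°

Sensor diagonal = √(27.9² + 18.6²) = √1124.3700 ≈ 33.5316 mm.
Angle of view α = 2·arctan(d/2f) with d = 33.5316 mm and f = 77.16 mm.
d/2f = 0.21729; arctan(0.21729) ≈ 12.2590°, so α ≈ 24.5181°.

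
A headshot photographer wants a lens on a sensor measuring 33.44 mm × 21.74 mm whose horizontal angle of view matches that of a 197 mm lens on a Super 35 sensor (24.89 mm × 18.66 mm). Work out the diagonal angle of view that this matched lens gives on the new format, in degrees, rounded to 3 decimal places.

8.618°

Equal horizontal AOV ⇒ f₂ = f₁ · 33.44/24.89 = 197 × 1.34351 ≈ 264.6718 mm.
Sensor diagonal = √(33.44² + 21.74²) = √1590.8612 ≈ 39.8856 mm.
Diagonal AOV on the new format = 2·arctan(39.8856 / (2 × 264.6718)) = 2·arctan(0.07535) ≈ 8.6181°.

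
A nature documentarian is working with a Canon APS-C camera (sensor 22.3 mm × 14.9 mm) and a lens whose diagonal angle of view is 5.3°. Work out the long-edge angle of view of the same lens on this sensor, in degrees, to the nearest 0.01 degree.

4.41°

Sensor diagonal = √(22.3² + 14.9²) = √719.3000 ≈ 26.8198 mm.
From the diagonal AOV: f = 26.8198 / (2·tan(2.65°)) = 26.8198 / 0.09257 ≈ 289.7290 mm.
Long-edge AOV = 2·arctan(22.3 / (2 × 289.7290)) = 2·arctan(0.03848) ≈ 4.4078°.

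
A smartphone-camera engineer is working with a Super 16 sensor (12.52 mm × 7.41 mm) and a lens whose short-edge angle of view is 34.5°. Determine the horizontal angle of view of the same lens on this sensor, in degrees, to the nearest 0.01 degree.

55.37°

From the short-edge AOV: f = 7.41 / (2·tan(17.25°)) = 7.41 / 0.62102 ≈ 11.9320 mm.
Horizontal AOV = 2·arctan(12.52 / (2 × 11.9320)) = 2·arctan(0.52464) ≈ 55.3664°.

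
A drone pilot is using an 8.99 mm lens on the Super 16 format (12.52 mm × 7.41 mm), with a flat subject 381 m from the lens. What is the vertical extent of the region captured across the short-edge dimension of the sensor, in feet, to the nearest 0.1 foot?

dₒ: 381 m = 381000 mm.
Similar triangles through the lens centre give W/dₒ = h/dᵢ; with 1/f = 1/dₒ + 1/dᵢ this gives W = h·(dₒ − f)/f.
W = 7.41 mm × (381000 − 8.99) / 8.99 = 7.41 × 42379.4227 ≈ 314031.522 mm = 314031.522/304.8 ft = 1030.29 ft.

1030.3 ft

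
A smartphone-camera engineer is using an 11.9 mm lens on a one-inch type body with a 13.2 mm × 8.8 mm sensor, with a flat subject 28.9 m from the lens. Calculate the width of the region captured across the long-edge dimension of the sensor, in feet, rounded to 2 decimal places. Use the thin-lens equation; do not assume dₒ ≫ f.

105.13 ft

dₒ: 28.9 m = 28900 mm.
Similar triangles through the lens centre give W/dₒ = w/dᵢ; with 1/f = 1/dₒ + 1/dᵢ this gives W = w·(dₒ − f)/f.
W = 13.2 mm × (28900 − 11.9) / 11.9 = 13.2 × 2427.5714 ≈ 32043.943 mm = 32043.943/304.8 ft = 105.131 ft.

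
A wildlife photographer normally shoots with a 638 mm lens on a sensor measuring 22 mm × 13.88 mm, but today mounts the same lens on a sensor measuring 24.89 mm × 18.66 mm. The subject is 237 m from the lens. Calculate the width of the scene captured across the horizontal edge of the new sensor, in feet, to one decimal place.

30.3 ft

The focal length stays 638 mm; the relevant sensor dimension is now w = 24.89 mm. Object distance dₒ = 237 m = 237000 mm.
Thin-lens field width W = w·(dₒ − f)/f = 24.89 × (237000 − 638)/638 ≈ 9221.082 mm = 9221.082/304.8 ft = 30.2529 ft.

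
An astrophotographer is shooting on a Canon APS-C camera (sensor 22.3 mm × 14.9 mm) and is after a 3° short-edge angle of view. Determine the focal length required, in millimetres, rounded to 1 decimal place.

284.5 mm

From α = 2·arctan(h/2f) we get f = h / (2·tan(α/2)).
With h = 14.9 mm and α/2 = 1.5°, tan(α/2) ≈ 0.02619, so f ≈ 14.9 / 0.05237 ≈ 284.5040 mm.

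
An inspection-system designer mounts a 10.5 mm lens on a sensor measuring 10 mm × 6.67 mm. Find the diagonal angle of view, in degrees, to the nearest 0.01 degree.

Sensor diagonal = √(10² + 6.67²) = √144.4889 ≈ 12.0204 mm.
Angle of view α = 2·arctan(d/2f) with d = 12.0204 mm and f = 10.5 mm.
d/2f = 0.57240; arctan(0.57240) ≈ 29.7867°, so α ≈ 59.5735°.

59.57°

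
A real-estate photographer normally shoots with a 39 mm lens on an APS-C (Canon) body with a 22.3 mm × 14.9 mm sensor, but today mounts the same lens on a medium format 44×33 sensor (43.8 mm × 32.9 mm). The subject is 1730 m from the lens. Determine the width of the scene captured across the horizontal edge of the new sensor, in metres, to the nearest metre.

The focal length stays 39 mm; the relevant sensor dimension is now w = 43.8 mm. Object distance dₒ = 1730 m = 1.73e+06 mm.
Thin-lens field width W = w·(dₒ − f)/f = 43.8 × (1.73e+06 − 39)/39 ≈ 1942879.277 mm = 1942.88 m.

1943 m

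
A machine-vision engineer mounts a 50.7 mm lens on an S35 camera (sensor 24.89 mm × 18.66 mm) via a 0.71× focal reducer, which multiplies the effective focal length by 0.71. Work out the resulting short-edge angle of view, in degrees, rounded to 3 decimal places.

29.061°

Effective focal length f = 50.7 × 0.71 = 35.997 mm.
α = 2·arctan(18.66 / (2 × 35.997)) = 2·arctan(0.25919) ≈ 29.0613°.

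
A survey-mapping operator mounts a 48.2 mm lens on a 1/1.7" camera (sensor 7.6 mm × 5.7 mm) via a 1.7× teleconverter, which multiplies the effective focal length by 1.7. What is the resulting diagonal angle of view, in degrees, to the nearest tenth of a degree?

Effective focal length f = 48.2 × 1.7 = 81.94 mm.
Sensor diagonal = √(7.6² + 5.7²) = √90.2500 ≈ 9.5000 mm.
α = 2·arctan(9.500 / (2 × 81.94)) = 2·arctan(0.05797) ≈ 6.6354°.

6.6°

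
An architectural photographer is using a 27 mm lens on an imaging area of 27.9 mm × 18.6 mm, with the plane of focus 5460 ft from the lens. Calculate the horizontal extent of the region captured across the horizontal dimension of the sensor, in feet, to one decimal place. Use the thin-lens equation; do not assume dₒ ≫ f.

5641.9 ft

dₒ: 5460 ft × 304.8 mm/ft = 1664207.95 mm.
Similar triangles through the lens centre give W/dₒ = w/dᵢ; with 1/f = 1/dₒ + 1/dᵢ this gives W = w·(dₒ − f)/f.
W = 27.9 mm × (1.66421e+06 − 27) / 27 = 27.9 × 61636.3314 ≈ 1719653.645 mm = 1719653.645/304.8 ft = 5641.91 ft.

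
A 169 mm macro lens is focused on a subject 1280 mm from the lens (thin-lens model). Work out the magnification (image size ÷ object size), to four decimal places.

Thin lens: 1/f = 1/dₒ + 1/dᵢ → 1/dᵢ = 1/169 − 1/1280 = 0.0051359 mm⁻¹, so dᵢ ≈ 194.7075 mm.
Magnification m = dᵢ/dₒ = 194.7075/1280 ≈ 0.15212.

0.1521×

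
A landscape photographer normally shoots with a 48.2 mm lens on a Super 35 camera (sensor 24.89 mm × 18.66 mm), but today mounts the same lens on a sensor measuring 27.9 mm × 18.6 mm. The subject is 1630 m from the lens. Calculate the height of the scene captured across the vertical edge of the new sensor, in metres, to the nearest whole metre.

629 m

The focal length stays 48.2 mm; the relevant sensor dimension is now h = 18.6 mm. Object distance dₒ = 1630 m = 1.63e+06 mm.
Thin-lens field height W = h·(dₒ − f)/f = 18.6 × (1.63e+06 − 48.2)/48.2 ≈ 628985.549 mm = 628.986 m.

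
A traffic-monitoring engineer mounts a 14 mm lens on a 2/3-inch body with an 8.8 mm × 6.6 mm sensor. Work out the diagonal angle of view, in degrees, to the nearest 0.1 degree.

42.9°

Sensor diagonal = √(8.8² + 6.6²) = √121.0000 ≈ 11.0000 mm.
Angle of view α = 2·arctan(d/2f) with d = 11.0000 mm and f = 14 mm.
d/2f = 0.39286; arctan(0.39286) ≈ 21.4477°, so α ≈ 42.8955°.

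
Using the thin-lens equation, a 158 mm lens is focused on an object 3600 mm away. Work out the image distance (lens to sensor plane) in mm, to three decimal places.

1/dᵢ = 1/f − 1/dₒ = 1/158 − 1/3600 = 0.0060513 mm⁻¹.
dᵢ = 1/0.0060513 ≈ 165.2528 mm.

165.253 mm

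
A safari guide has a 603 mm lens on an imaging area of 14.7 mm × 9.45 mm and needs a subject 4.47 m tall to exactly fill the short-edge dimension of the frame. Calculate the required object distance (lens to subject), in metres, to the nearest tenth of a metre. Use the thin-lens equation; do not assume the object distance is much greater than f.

W: 4.47 m = 4470 mm.
Magnification m = h/W = dᵢ/dₒ; combined with 1/f = 1/dₒ + 1/dᵢ this gives dₒ = f·(1 + W/h).
dₒ = 603 mm × (1 + 4470/9.45) = 603 × 474.0159 ≈ 285831.571 mm = 285.832 m.

285.8 m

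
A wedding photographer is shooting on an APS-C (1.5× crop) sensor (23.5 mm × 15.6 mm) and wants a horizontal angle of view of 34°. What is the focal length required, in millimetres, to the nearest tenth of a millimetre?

38.4 mm

From α = 2·arctan(w/2f) we get f = w / (2·tan(α/2)).
With w = 23.5 mm and α/2 = 17°, tan(α/2) ≈ 0.30573, so f ≈ 23.5 / 0.61146 ≈ 38.4325 mm.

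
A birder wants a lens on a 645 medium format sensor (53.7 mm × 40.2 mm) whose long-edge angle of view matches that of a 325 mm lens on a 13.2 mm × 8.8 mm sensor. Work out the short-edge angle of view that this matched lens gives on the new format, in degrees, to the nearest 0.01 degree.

Equal long-edge AOV ⇒ f₂ = f₁ · 53.7/13.2 = 325 × 4.06818 ≈ 1322.1591 mm.
Short-edge AOV on the new format = 2·arctan(40.2 / (2 × 1322.1591)) = 2·arctan(0.01520) ≈ 1.7419°.

1.74°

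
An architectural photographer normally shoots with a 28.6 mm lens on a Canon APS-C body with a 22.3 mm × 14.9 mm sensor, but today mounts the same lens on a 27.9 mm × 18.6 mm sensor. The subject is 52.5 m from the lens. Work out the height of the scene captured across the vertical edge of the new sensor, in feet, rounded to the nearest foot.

The focal length stays 28.6 mm; the relevant sensor dimension is now h = 18.6 mm. Object distance dₒ = 52.5 m = 52500 mm.
Thin-lens field height W = h·(dₒ − f)/f = 18.6 × (52500 − 28.6)/28.6 ≈ 34124.757 mm = 34124.757/304.8 ft = 111.958 ft.

112 ft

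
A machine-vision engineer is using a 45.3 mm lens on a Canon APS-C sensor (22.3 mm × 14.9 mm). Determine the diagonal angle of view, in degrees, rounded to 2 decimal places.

Sensor diagonal = √(22.3² + 14.9²) = √719.3000 ≈ 26.8198 mm.
Angle of view α = 2·arctan(d/2f) with d = 26.8198 mm and f = 45.3 mm.
d/2f = 0.29602; arctan(0.29602) ≈ 16.4900°, so α ≈ 32.9800°.

32.98°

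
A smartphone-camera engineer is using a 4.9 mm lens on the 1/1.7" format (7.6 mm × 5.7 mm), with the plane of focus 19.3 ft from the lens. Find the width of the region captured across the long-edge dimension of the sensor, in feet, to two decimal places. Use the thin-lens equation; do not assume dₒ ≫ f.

dₒ: 19.3 ft × 304.8 mm/ft = 5882.64 mm.
Similar triangles through the lens centre give W/dₒ = w/dᵢ; with 1/f = 1/dₒ + 1/dᵢ this gives W = w·(dₒ − f)/f.
W = 7.6 mm × (5882.64 − 4.9) / 4.9 = 7.6 × 1199.5387 ≈ 9116.494 mm = 9116.494/304.8 ft = 29.9098 ft.

29.91 ft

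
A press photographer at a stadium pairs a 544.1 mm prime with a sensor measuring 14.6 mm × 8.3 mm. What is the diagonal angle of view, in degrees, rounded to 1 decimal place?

Sensor diagonal = √(14.6² + 8.3²) = √282.0500 ≈ 16.7943 mm.
Angle of view α = 2·arctan(d/2f) with d = 16.7943 mm and f = 544.1 mm.
d/2f = 0.01543; arctan(0.01543) ≈ 0.8842°, so α ≈ 1.7684°.

1.8°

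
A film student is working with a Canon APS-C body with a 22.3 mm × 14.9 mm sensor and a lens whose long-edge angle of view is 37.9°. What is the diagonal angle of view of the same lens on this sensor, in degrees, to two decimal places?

From the long-edge AOV: f = 22.3 / (2·tan(18.95°)) = 22.3 / 0.68670 ≈ 32.4740 mm.
Sensor diagonal = √(22.3² + 14.9²) = √719.3000 ≈ 26.8198 mm.
Diagonal AOV = 2·arctan(26.8198 / (2 × 32.4740)) = 2·arctan(0.41294) ≈ 44.8756°.

44.88°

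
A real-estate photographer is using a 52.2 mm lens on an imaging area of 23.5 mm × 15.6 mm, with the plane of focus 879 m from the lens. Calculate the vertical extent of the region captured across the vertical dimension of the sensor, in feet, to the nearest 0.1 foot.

dₒ: 879 m = 879000 mm.
Similar triangles through the lens centre give W/dₒ = h/dᵢ; with 1/f = 1/dₒ + 1/dᵢ this gives W = h·(dₒ − f)/f.
W = 15.6 mm × (879000 − 52.2) / 52.2 = 15.6 × 16838.0805 ≈ 262674.055 mm = 262674.055/304.8 ft = 861.792 ft.

861.8 ft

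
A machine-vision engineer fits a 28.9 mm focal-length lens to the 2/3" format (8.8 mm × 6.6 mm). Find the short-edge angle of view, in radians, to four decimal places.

0.2274 rad

Angle of view α = 2·arctan(h/2f) with h = 6.6 mm and f = 28.9 mm.
h/2f = 0.11419; arctan(0.11419) ≈ 0.1137 rad, so α ≈ 0.2274 rad.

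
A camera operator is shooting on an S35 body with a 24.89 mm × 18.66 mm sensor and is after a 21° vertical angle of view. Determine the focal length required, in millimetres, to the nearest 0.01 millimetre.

50.34 mm

From α = 2·arctan(h/2f) we get f = h / (2·tan(α/2)).
With h = 18.66 mm and α/2 = 10.5°, tan(α/2) ≈ 0.18534, so f ≈ 18.66 / 0.37068 ≈ 50.3402 mm.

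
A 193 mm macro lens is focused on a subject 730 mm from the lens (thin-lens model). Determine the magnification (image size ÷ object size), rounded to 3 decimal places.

Thin lens: 1/f = 1/dₒ + 1/dᵢ → 1/dᵢ = 1/193 − 1/730 = 0.0038115 mm⁻¹, so dᵢ ≈ 262.3650 mm.
Magnification m = dᵢ/dₒ = 262.3650/730 ≈ 0.35940.

0.359×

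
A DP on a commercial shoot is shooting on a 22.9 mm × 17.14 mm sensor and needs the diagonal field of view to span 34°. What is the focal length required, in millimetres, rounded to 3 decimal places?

Sensor diagonal = √(22.9² + 17.14²) = √818.1896 ≈ 28.6040 mm.
From α = 2·arctan(d/2f) we get f = d / (2·tan(α/2)).
With d = 28.6040 mm and α/2 = 17°, tan(α/2) ≈ 0.30573, so f ≈ 28.6040 / 0.61146 ≈ 46.7798 mm.

46.780 mm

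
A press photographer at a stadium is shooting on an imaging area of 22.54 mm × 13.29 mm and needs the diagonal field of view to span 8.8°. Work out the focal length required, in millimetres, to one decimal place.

Sensor diagonal = √(22.54² + 13.29²) = √684.6757 ≈ 26.1663 mm.
From α = 2·arctan(d/2f) we get f = d / (2·tan(α/2)).
With d = 26.1663 mm and α/2 = 4.4°, tan(α/2) ≈ 0.07695, so f ≈ 26.1663 / 0.15389 ≈ 170.0308 mm.

170.0 mm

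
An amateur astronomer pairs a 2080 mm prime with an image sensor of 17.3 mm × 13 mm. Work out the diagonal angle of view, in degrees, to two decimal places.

Sensor diagonal = √(17.3² + 13²) = √468.2900 ≈ 21.6400 mm.
Angle of view α = 2·arctan(d/2f) with d = 21.6400 mm and f = 2080 mm.
d/2f = 0.00520; arctan(0.00520) ≈ 0.2980°, so α ≈ 0.5961°.

0.60°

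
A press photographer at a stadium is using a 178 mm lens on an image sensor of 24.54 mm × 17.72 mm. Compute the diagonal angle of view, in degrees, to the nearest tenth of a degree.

9.7°

Sensor diagonal = √(24.54² + 17.72²) = √916.2100 ≈ 30.2690 mm.
Angle of view α = 2·arctan(d/2f) with d = 30.2690 mm and f = 178 mm.
d/2f = 0.08503; arctan(0.08503) ≈ 4.8599°, so α ≈ 9.7198°.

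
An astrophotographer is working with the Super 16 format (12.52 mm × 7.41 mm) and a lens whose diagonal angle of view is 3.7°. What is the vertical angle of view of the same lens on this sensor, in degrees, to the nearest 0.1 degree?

Sensor diagonal = √(12.52² + 7.41²) = √211.6585 ≈ 14.5485 mm.
From the diagonal AOV: f = 14.5485 / (2·tan(1.85°)) = 14.5485 / 0.06460 ≈ 225.2101 mm.
Vertical AOV = 2·arctan(7.41 / (2 × 225.2101)) = 2·arctan(0.01645) ≈ 1.8850°.

1.9°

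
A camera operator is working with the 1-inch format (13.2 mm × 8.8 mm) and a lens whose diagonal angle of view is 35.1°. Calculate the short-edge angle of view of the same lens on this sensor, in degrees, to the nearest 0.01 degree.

19.90°

Sensor diagonal = √(13.2² + 8.8²) = √251.6800 ≈ 15.8644 mm.
From the diagonal AOV: f = 15.8644 / (2·tan(17.55°)) = 15.8644 / 0.63252 ≈ 25.0814 mm.
Short-edge AOV = 2·arctan(8.8 / (2 × 25.0814)) = 2·arctan(0.17543) ≈ 19.9001°.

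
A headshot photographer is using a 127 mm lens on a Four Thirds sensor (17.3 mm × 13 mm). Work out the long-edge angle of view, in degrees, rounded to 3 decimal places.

Angle of view α = 2·arctan(w/2f) with w = 17.3 mm and f = 127 mm.
w/2f = 0.06811; arctan(0.06811) ≈ 3.8964°, so α ≈ 7.7928°.

7.793°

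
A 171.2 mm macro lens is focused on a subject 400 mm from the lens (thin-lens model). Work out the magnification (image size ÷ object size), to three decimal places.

Thin lens: 1/f = 1/dₒ + 1/dᵢ → 1/dᵢ = 1/171.2 − 1/400 = 0.0033411 mm⁻¹, so dᵢ ≈ 299.3007 mm.
Magnification m = dᵢ/dₒ = 299.3007/400 ≈ 0.74825.

0.748×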